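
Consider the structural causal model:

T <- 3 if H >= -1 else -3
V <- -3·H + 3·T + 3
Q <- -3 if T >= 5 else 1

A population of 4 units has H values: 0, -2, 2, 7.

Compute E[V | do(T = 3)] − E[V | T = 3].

3.75

The intervention sets T=3 in all 4 units regardless of H. Recomputing V per unit gives 12, 18, 6, -9; average 6.75.
Conditioning on T=3 selects the 3 unit(s) with H ∈ {0, 2, 7}. Their V values: 12, 6, -9. Mean = 3.
Difference = 6.75 − 3 = 3.75.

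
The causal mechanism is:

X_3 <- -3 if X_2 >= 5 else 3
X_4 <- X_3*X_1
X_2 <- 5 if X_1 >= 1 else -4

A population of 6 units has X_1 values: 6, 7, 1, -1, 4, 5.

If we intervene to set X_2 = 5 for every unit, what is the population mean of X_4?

-11

Every unit gets X_2=5 under the intervention. X_4 values become -18, -21, -3, 3, -12, -15; E[X_4|do(X_2=5)] = -11.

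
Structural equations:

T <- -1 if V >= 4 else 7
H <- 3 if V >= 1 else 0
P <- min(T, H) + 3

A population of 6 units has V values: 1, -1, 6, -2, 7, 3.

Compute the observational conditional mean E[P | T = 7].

E[P|T=7] averages over only the 4 units with T=7 (V = 1, -1, -2, 3): P = 6, 3, 3, 6, mean 4.5.

4.5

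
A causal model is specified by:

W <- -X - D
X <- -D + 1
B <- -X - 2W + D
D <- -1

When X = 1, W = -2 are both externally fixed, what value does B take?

Setting X = 1, W = -2 by intervention discards those variables' equations.
B = -X - 2W + D  [with X=1, W=-2, D=-1]  = 2

2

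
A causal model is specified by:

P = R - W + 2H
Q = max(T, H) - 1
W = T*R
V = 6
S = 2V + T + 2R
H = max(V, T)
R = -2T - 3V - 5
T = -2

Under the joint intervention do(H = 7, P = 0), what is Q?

6

The joint intervention fixes H = 7, P = 0, removing each variable's own equation.
Q = max(T, H) - 1  [with T=-2, H=7]  = 6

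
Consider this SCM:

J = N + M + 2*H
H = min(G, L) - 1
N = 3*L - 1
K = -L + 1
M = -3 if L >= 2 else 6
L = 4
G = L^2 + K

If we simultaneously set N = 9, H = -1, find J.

Setting N = 9, H = -1 by intervention discards those variables' equations.
M = -3 if L >= 2 else 6  [with L=4]  = -3
J = N + M + 2*H  [with N=9, M=-3, H=-1]  = 4

4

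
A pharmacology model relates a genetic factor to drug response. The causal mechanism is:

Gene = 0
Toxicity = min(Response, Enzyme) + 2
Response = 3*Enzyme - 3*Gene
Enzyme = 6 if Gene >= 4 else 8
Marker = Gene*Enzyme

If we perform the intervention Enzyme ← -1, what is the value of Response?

Under do(Enzyme=-1), the mechanism Enzyme = 6 if Gene >= 4 else 8 is discarded; Enzyme is fixed at -1.
Response = 3*Enzyme - 3*Gene  [with Enzyme=-1, Gene=0]  = -3

-3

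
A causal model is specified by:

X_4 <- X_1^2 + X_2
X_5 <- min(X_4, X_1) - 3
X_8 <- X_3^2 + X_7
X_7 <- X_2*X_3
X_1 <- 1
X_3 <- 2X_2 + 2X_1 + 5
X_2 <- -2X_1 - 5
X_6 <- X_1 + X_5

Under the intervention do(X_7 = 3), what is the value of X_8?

do(X_7=3) replaces the equation X_7 <- X_2*X_3 with the constant X_7 = 3.
X_2 = -2X_1 - 5  [with X_1=1]  = -7
X_3 = 2X_2 + 2X_1 + 5  [with X_2=-7, X_1=1]  = -7
X_8 = X_3^2 + X_7  [with X_3=-7, X_7=3]  = 52

52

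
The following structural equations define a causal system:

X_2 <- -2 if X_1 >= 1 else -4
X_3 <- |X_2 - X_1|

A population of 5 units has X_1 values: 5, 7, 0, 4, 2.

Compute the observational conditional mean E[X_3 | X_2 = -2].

Conditioning on X_2=-2 selects the 4 unit(s) with X_1 ∈ {5, 7, 4, 2}. Their X_3 values: 7, 9, 6, 4. Mean = 6.5.

6.5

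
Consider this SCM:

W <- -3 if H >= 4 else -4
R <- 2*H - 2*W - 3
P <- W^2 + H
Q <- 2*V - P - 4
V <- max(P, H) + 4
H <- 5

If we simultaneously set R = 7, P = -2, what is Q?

16

Under do(R = 7, P = -2), each intervened variable's structural equation is replaced by its fixed value.
V = max(P, H) + 4  [with P=-2, H=5]  = 9
Q = 2*V - P - 4  [with V=9, P=-2]  = 16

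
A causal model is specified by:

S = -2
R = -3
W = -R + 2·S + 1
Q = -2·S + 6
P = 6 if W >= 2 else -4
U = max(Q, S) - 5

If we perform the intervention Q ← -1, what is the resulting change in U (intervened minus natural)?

Under do(Q=-1), the mechanism Q = -2·S + 6 is discarded; Q is fixed at -1.
U = max(Q, S) - 5  [with Q=-1, S=-2]  = -6
Without intervention: Q = -2·S + 6  [with S=-2]  = 10; U = max(Q, S) - 5  [with Q=10, S=-2]  = 5.
Change = -6 − 5 = -11.

-11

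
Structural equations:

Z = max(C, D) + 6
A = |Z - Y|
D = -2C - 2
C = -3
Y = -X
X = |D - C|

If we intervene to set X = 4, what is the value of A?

The intervention breaks the incoming arrows to X: X = |D - C| no longer applies, and X = 4.
D = -2C - 2  [with C=-3]  = 4
Z = max(C, D) + 6  [with C=-3, D=4]  = 10
Y = -X  [with X=4]  = -4
A = |Z - Y|  [with Z=10, Y=-4]  = 14

14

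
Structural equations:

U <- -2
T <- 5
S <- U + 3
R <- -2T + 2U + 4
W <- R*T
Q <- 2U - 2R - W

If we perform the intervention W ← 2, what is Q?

Intervening sets W = 2 and removes its equation (W <- R*T).
R = -2T + 2U + 4  [with T=5, U=-2]  = -10
Q = 2U - 2R - W  [with U=-2, R=-10, W=2]  = 14

14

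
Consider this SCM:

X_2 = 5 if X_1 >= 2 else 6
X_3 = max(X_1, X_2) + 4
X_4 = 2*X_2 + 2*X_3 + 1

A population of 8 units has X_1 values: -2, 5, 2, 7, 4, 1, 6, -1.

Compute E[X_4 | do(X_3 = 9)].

Under do(X_3=9), X_3's equation is replaced by X_3=9 for every unit. Per-unit X_4: 31, 29, 29, 29, 29, 31, 29, 31. Mean = 29.75.

29.75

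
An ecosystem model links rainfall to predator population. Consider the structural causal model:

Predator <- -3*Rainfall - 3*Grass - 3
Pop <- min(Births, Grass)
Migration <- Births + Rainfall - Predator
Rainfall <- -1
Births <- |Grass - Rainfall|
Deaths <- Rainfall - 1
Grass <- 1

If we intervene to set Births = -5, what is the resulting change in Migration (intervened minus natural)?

-7

Under do(Births=-5), the mechanism Births <- |Grass - Rainfall| is discarded; Births is fixed at -5.
Predator = -3*Rainfall - 3*Grass - 3  [with Rainfall=-1, Grass=1]  = -3
Migration = Births + Rainfall - Predator  [with Births=-5, Rainfall=-1, Predator=-3]  = -3
Without intervention: Predator = -3*Rainfall - 3*Grass - 3  [with Rainfall=-1, Grass=1]  = -3; Births = |Grass - Rainfall|  [with Grass=1, Rainfall=-1]  = 2; Migration = Births + Rainfall - Predator  [with Births=2, Rainfall=-1, Predator=-3]  = 4.
Change = -3 − 4 = -7.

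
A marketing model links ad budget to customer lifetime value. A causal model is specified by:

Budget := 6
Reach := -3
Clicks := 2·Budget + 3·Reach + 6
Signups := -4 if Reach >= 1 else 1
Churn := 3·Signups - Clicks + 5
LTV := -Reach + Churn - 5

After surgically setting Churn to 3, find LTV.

1

The intervention breaks the incoming arrows to Churn: Churn := 3·Signups - Clicks + 5 no longer applies, and Churn = 3.
LTV = -Reach + Churn - 5  [with Reach=-3, Churn=3]  = 1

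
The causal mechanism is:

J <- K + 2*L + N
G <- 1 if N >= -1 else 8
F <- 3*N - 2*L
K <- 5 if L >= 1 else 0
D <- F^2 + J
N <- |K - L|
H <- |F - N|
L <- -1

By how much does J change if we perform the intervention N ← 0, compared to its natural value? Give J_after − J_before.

do(N=0) replaces the equation N <- |K - L| with the constant N = 0.
K = 5 if L >= 1 else 0  [with L=-1]  = 0
J = K + 2*L + N  [with K=0, L=-1, N=0]  = -2
Without intervention: K = 5 if L >= 1 else 0  [with L=-1]  = 0; N = |K - L|  [with K=0, L=-1]  = 1; J = K + 2*L + N  [with K=0, L=-1, N=1]  = -1.
Change = -2 − (-1) = -1.

-1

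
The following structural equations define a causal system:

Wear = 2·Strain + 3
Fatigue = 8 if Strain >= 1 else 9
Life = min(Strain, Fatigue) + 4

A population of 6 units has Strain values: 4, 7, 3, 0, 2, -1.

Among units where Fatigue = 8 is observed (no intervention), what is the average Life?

E[Life|Fatigue=8] averages over only the 4 units with Fatigue=8 (Strain = 4, 7, 3, 2): Life = 8, 11, 7, 6, mean 8.

8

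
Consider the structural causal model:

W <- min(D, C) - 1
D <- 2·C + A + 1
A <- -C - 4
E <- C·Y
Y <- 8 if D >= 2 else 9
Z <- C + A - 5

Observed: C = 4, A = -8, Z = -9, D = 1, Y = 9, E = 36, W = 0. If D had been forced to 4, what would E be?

Under do(D=4), the mechanism D <- 2·C + A + 1 is discarded; D is fixed at 4.
Y = 8 if D >= 2 else 9  [with D=4]  = 8
E = C·Y  [with C=4, Y=8]  = 32

32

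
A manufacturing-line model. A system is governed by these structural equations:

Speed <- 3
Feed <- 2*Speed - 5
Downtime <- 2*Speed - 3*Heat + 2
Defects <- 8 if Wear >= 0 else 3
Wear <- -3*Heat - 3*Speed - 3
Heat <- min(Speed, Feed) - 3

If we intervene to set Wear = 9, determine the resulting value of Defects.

8

Intervening sets Wear = 9 and removes its equation (Wear <- -3*Heat - 3*Speed - 3).
Defects = 8 if Wear >= 0 else 3  [with Wear=9]  = 8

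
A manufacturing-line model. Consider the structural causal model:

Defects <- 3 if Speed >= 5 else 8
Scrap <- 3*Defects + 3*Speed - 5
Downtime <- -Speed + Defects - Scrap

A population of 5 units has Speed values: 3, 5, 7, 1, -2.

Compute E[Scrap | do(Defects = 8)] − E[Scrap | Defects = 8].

Every unit gets Defects=8 under the intervention. Scrap values become 28, 34, 40, 22, 13; E[Scrap|do(Defects=8)] = 27.4.
Conditioning on Defects=8 selects the 3 unit(s) with Speed ∈ {3, 1, -2}. Their Scrap values: 28, 22, 13. Mean = 21.
Difference = 27.4 − 21 = 6.4.

6.4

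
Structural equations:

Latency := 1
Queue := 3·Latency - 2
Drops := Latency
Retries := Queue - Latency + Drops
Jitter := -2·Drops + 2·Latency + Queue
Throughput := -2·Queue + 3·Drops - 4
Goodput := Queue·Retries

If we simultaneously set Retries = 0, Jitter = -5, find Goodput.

0

Under do(Retries = 0, Jitter = -5), each intervened variable's structural equation is replaced by its fixed value.
Queue = 3·Latency - 2  [with Latency=1]  = 1
Goodput = Queue·Retries  [with Queue=1, Retries=0]  = 0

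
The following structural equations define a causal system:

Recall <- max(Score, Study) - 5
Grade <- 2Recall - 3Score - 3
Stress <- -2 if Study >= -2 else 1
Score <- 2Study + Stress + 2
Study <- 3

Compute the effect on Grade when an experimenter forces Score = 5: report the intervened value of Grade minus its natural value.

do(Score=5) replaces the equation Score <- 2Study + Stress + 2 with the constant Score = 5.
Recall = max(Score, Study) - 5  [with Score=5, Study=3]  = 0
Grade = 2Recall - 3Score - 3  [with Recall=0, Score=5]  = -18
Without intervention: Stress = -2 if Study >= -2 else 1  [with Study=3]  = -2; Score = 2Study + Stress + 2  [with Study=3, Stress=-2]  = 6; Recall = max(Score, Study) - 5  [with Score=6, Study=3]  = 1; Grade = 2Recall - 3Score - 3  [with Recall=1, Score=6]  = -19.
Change = -18 − (-19) = 1.

1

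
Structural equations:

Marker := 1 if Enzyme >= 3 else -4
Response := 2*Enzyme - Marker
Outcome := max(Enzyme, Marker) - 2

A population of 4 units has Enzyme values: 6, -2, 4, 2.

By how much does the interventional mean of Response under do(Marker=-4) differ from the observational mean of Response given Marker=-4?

5

Under do(Marker=-4), Marker's equation is replaced by Marker=-4 for every unit. Per-unit Response: 16, 0, 12, 8. Mean = 9.
Conditioning on Marker=-4 selects the 2 unit(s) with Enzyme ∈ {-2, 2}. Their Response values: 0, 8. Mean = 4.
Difference = 9 − 4 = 5.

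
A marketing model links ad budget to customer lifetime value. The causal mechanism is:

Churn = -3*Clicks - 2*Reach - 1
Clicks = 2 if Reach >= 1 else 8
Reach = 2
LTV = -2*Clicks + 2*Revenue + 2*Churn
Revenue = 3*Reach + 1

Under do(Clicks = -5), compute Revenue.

Under do(Clicks=-5), the mechanism Clicks = 2 if Reach >= 1 else 8 is discarded; Clicks is fixed at -5.
Since Revenue is not a descendant of the intervened variable, it is unaffected.
Revenue = 3*Reach + 1  [with Reach=2]  = 7

7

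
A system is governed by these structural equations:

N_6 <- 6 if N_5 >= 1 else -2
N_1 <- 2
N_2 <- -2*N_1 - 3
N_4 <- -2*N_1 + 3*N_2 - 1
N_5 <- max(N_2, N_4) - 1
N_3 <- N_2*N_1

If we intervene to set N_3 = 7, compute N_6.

-2

The intervention breaks the incoming arrows to N_3: N_3 <- N_2*N_1 no longer applies, and N_3 = 7.
No directed path runs from N_3 to N_6, so N_6 keeps its natural value.
N_2 = -2*N_1 - 3  [with N_1=2]  = -7
N_4 = -2*N_1 + 3*N_2 - 1  [with N_1=2, N_2=-7]  = -26
N_5 = max(N_2, N_4) - 1  [with N_2=-7, N_4=-26]  = -8
N_6 = 6 if N_5 >= 1 else -2  [with N_5=-8]  = -2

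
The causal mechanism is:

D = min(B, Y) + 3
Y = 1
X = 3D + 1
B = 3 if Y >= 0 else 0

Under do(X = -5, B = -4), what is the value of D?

-1

Setting X = -5, B = -4 by intervention discards those variables' equations.
D = min(B, Y) + 3  [with B=-4, Y=1]  = -1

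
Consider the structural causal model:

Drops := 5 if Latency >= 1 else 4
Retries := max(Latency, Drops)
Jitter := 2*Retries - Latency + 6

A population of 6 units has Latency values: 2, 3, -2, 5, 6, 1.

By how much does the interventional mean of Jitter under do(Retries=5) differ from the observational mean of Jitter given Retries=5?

0.25

The intervention sets Retries=5 in all 6 units regardless of Latency. Recomputing Jitter per unit gives 14, 13, 18, 11, 10, 15; average 13.5.
Observing Retries=5 restricts to units where Retries's equation naturally yields 5: Latency ∈ {2, 3, 5, 1}. In that subpopulation Jitter = 14, 13, 11, 15, mean 13.25.
Difference = 13.5 − 13.25 = 0.25.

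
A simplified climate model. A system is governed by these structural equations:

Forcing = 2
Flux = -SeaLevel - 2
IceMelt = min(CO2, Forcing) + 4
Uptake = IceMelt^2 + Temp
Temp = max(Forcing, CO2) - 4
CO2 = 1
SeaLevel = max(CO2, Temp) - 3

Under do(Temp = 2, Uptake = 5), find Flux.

-1

Under do(Temp = 2, Uptake = 5), each intervened variable's structural equation is replaced by its fixed value.
SeaLevel = max(CO2, Temp) - 3  [with CO2=1, Temp=2]  = -1
Flux = -SeaLevel - 2  [with SeaLevel=-1]  = -1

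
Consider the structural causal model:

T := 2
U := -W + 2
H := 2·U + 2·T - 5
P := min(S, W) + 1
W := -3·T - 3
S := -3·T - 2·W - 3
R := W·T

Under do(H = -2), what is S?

9

The intervention breaks the incoming arrows to H: H := 2·U + 2·T - 5 no longer applies, and H = -2.
Since S is not a descendant of the intervened variable, it is unaffected.
W = -3·T - 3  [with T=2]  = -9
S = -3·T - 2·W - 3  [with T=2, W=-9]  = 9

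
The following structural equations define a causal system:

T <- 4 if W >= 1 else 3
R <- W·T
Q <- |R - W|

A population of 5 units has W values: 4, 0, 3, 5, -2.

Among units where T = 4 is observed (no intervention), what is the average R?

16

E[R|T=4] averages over only the 3 units with T=4 (W = 4, 3, 5): R = 16, 12, 20, mean 16.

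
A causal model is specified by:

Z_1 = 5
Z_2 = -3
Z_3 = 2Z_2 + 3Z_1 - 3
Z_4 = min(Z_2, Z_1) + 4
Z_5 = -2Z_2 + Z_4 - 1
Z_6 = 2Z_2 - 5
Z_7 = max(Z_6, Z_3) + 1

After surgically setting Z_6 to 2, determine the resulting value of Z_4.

do(Z_6=2) replaces the equation Z_6 = 2Z_2 - 5 with the constant Z_6 = 2.
No directed path runs from Z_6 to Z_4, so Z_4 keeps its natural value.
Z_4 = min(Z_2, Z_1) + 4  [with Z_2=-3, Z_1=5]  = 1

1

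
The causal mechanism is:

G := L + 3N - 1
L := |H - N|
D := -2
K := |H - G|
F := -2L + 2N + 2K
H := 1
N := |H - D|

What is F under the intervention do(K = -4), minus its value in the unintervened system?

-26

Intervening sets K = -4 and removes its equation (K := |H - G|).
N = |H - D|  [with H=1, D=-2]  = 3
L = |H - N|  [with H=1, N=3]  = 2
F = -2L + 2N + 2K  [with L=2, N=3, K=-4]  = -6
Without intervention: N = |H - D|  [with H=1, D=-2]  = 3; L = |H - N|  [with H=1, N=3]  = 2; G = L + 3N - 1  [with L=2, N=3]  = 10; K = |H - G|  [with H=1, G=10]  = 9; F = -2L + 2N + 2K  [with L=2, N=3, K=9]  = 20.
Change = -6 − 20 = -26.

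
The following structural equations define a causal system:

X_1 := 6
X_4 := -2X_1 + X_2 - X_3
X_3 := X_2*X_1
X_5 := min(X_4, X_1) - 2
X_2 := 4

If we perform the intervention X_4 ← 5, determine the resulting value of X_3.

Under do(X_4=5), the mechanism X_4 := -2X_1 + X_2 - X_3 is discarded; X_4 is fixed at 5.
Since X_3 is not a descendant of the intervened variable, it is unaffected.
X_3 = X_2*X_1  [with X_2=4, X_1=6]  = 24

24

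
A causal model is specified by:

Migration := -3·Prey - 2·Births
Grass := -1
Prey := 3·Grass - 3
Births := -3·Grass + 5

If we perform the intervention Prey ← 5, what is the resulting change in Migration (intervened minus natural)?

-33

Under do(Prey=5), the mechanism Prey := 3·Grass - 3 is discarded; Prey is fixed at 5.
Births = -3·Grass + 5  [with Grass=-1]  = 8
Migration = -3·Prey - 2·Births  [with Prey=5, Births=8]  = -31
Without intervention: Prey = 3·Grass - 3  [with Grass=-1]  = -6; Births = -3·Grass + 5  [with Grass=-1]  = 8; Migration = -3·Prey - 2·Births  [with Prey=-6, Births=8]  = 2.
Change = -31 − 2 = -33.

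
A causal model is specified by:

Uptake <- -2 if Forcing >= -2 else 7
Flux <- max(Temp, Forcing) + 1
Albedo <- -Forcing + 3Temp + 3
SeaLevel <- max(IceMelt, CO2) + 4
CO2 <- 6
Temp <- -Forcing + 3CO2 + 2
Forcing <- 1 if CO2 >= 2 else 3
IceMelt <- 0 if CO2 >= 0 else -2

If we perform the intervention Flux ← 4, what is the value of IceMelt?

Under do(Flux=4), the mechanism Flux <- max(Temp, Forcing) + 1 is discarded; Flux is fixed at 4.
Since IceMelt is not a descendant of the intervened variable, it is unaffected.
IceMelt = 0 if CO2 >= 0 else -2  [with CO2=6]  = 0

0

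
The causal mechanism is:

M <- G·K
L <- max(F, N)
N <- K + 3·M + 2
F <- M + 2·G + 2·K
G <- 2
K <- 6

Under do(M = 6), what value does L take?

The intervention breaks the incoming arrows to M: M <- G·K no longer applies, and M = 6.
F = M + 2·G + 2·K  [with M=6, G=2, K=6]  = 22
N = K + 3·M + 2  [with K=6, M=6]  = 26
L = max(F, N)  [with F=22, N=26]  = 26

26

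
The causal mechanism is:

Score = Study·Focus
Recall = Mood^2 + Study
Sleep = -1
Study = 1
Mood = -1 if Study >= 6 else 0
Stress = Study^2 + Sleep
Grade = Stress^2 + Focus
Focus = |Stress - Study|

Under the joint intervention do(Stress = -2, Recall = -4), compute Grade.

7

Under do(Stress = -2, Recall = -4), each intervened variable's structural equation is replaced by its fixed value.
Focus = |Stress - Study|  [with Stress=-2, Study=1]  = 3
Grade = Stress^2 + Focus  [with Stress=-2, Focus=3]  = 7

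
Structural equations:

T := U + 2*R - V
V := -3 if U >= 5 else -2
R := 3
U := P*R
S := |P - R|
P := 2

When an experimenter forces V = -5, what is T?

The intervention breaks the incoming arrows to V: V := -3 if U >= 5 else -2 no longer applies, and V = -5.
U = P*R  [with P=2, R=3]  = 6
T = U + 2*R - V  [with U=6, R=3, V=-5]  = 17

17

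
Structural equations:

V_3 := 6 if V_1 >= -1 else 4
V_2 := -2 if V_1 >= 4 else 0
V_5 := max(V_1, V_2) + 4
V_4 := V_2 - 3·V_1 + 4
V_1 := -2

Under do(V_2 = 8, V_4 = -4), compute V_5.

12

Setting V_2 = 8, V_4 = -4 by intervention discards those variables' equations.
V_5 = max(V_1, V_2) + 4  [with V_1=-2, V_2=8]  = 12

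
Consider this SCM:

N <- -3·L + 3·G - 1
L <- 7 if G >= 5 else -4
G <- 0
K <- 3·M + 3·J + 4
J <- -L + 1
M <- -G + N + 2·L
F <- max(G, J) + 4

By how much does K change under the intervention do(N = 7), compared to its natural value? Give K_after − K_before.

-12

The intervention breaks the incoming arrows to N: N <- -3·L + 3·G - 1 no longer applies, and N = 7.
L = 7 if G >= 5 else -4  [with G=0]  = -4
M = -G + N + 2·L  [with G=0, N=7, L=-4]  = -1
J = -L + 1  [with L=-4]  = 5
K = 3·M + 3·J + 4  [with M=-1, J=5]  = 16
Without intervention: L = 7 if G >= 5 else -4  [with G=0]  = -4; N = -3·L + 3·G - 1  [with L=-4, G=0]  = 11; M = -G + N + 2·L  [with G=0, N=11, L=-4]  = 3; J = -L + 1  [with L=-4]  = 5; K = 3·M + 3·J + 4  [with M=3, J=5]  = 28.
Change = 16 − 28 = -12.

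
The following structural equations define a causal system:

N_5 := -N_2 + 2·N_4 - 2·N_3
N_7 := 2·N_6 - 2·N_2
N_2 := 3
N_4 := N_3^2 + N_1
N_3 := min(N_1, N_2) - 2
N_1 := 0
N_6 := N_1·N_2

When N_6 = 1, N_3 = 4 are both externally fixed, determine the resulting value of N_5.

Under do(N_6 = 1, N_3 = 4), each intervened variable's structural equation is replaced by its fixed value.
N_4 = N_3^2 + N_1  [with N_3=4, N_1=0]  = 16
N_5 = -N_2 + 2·N_4 - 2·N_3  [with N_2=3, N_4=16, N_3=4]  = 21

21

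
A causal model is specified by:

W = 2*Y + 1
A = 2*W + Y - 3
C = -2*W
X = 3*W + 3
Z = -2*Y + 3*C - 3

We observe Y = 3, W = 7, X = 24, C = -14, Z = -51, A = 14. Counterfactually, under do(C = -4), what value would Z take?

-21

Intervening sets C = -4 and removes its equation (C = -2*W).
Z = -2*Y + 3*C - 3  [with Y=3, C=-4]  = -21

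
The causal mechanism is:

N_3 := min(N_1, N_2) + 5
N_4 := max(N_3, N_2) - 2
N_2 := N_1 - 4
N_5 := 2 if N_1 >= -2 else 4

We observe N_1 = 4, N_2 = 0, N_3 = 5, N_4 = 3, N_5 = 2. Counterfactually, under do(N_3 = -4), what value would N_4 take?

The intervention breaks the incoming arrows to N_3: N_3 := min(N_1, N_2) + 5 no longer applies, and N_3 = -4.
N_2 = N_1 - 4  [with N_1=4]  = 0
N_4 = max(N_3, N_2) - 2  [with N_3=-4, N_2=0]  = -2

-2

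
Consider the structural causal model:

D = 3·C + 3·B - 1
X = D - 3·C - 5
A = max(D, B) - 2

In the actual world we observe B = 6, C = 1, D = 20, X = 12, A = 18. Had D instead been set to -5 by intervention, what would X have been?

-13

The intervention breaks the incoming arrows to D: D = 3·C + 3·B - 1 no longer applies, and D = -5.
X = D - 3·C - 5  [with D=-5, C=1]  = -13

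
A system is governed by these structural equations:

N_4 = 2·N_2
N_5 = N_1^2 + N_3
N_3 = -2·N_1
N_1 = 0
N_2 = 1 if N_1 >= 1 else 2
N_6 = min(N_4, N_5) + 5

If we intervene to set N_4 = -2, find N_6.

Under do(N_4=-2), the mechanism N_4 = 2·N_2 is discarded; N_4 is fixed at -2.
N_3 = -2·N_1  [with N_1=0]  = 0
N_5 = N_1^2 + N_3  [with N_1=0, N_3=0]  = 0
N_6 = min(N_4, N_5) + 5  [with N_4=-2, N_5=0]  = 3

3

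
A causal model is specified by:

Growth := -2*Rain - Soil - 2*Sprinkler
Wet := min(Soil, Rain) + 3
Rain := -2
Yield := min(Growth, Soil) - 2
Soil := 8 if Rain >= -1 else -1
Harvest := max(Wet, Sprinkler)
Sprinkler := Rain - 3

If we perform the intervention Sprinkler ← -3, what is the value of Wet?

1

Under do(Sprinkler=-3), the mechanism Sprinkler := Rain - 3 is discarded; Sprinkler is fixed at -3.
Since Wet is not a descendant of the intervened variable, it is unaffected.
Soil = 8 if Rain >= -1 else -1  [with Rain=-2]  = -1
Wet = min(Soil, Rain) + 3  [with Soil=-1, Rain=-2]  = 1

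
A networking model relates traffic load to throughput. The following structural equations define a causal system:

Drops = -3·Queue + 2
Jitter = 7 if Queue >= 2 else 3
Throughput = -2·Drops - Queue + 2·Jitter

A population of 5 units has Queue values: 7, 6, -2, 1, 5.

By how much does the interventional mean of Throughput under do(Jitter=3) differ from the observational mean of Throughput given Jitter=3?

19.5

The intervention sets Jitter=3 in all 5 units regardless of Queue. Recomputing Throughput per unit gives 37, 32, -8, 7, 27; average 19.
E[Throughput|Jitter=3] averages over only the 2 units with Jitter=3 (Queue = -2, 1): Throughput = -8, 7, mean -0.5.
Difference = 19 − (-0.5) = 19.5.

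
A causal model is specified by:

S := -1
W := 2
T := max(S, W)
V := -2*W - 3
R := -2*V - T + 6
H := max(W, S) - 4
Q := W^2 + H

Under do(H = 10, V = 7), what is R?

-10

Setting H = 10, V = 7 by intervention discards those variables' equations.
T = max(S, W)  [with S=-1, W=2]  = 2
R = -2*V - T + 6  [with V=7, T=2]  = -10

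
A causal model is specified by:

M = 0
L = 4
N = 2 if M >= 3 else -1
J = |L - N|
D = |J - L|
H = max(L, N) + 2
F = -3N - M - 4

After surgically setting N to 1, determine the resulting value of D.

do(N=1) replaces the equation N = 2 if M >= 3 else -1 with the constant N = 1.
J = |L - N|  [with L=4, N=1]  = 3
D = |J - L|  [with J=3, L=4]  = 1

1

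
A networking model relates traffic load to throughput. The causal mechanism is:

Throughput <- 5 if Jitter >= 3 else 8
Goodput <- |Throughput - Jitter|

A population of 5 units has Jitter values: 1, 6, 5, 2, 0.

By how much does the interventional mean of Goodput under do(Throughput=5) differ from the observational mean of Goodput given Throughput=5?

do(Throughput=5) breaks Throughput's dependence on Jitter. With Throughput=5 fixed, Goodput across the units is 4, 1, 0, 3, 5, mean 2.6.
E[Goodput|Throughput=5] averages over only the 2 units with Throughput=5 (Jitter = 6, 5): Goodput = 1, 0, mean 0.5.
Difference = 2.6 − 0.5 = 2.1.

2.1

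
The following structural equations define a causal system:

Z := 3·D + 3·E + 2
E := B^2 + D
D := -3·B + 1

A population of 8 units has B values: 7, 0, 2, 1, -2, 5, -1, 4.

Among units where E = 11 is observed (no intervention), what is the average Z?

24.5

Conditioning on E=11 selects the 2 unit(s) with B ∈ {-2, 5}. Their Z values: 56, -7. Mean = 24.5.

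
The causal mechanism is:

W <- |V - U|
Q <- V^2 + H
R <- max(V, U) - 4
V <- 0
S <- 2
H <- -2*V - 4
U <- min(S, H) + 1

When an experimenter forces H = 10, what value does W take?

3

do(H=10) replaces the equation H <- -2*V - 4 with the constant H = 10.
U = min(S, H) + 1  [with S=2, H=10]  = 3
W = |V - U|  [with V=0, U=3]  = 3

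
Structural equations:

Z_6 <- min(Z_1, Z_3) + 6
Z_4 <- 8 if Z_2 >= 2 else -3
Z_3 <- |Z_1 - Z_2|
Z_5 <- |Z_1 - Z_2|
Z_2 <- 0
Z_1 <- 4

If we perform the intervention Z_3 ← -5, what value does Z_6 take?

1

The intervention breaks the incoming arrows to Z_3: Z_3 <- |Z_1 - Z_2| no longer applies, and Z_3 = -5.
Z_6 = min(Z_1, Z_3) + 6  [with Z_1=4, Z_3=-5]  = 1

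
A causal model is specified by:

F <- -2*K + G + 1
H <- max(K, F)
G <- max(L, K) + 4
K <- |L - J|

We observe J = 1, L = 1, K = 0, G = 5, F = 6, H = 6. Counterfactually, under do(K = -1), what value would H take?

The intervention breaks the incoming arrows to K: K <- |L - J| no longer applies, and K = -1.
G = max(L, K) + 4  [with L=1, K=-1]  = 5
F = -2*K + G + 1  [with K=-1, G=5]  = 8
H = max(K, F)  [with K=-1, F=8]  = 8

8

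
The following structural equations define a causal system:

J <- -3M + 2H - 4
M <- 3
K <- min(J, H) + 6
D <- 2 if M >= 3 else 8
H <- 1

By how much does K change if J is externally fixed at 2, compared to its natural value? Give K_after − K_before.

12

The intervention breaks the incoming arrows to J: J <- -3M + 2H - 4 no longer applies, and J = 2.
K = min(J, H) + 6  [with J=2, H=1]  = 7
Without intervention: J = -3M + 2H - 4  [with M=3, H=1]  = -11; K = min(J, H) + 6  [with J=-11, H=1]  = -5.
Change = 7 − (-5) = 12.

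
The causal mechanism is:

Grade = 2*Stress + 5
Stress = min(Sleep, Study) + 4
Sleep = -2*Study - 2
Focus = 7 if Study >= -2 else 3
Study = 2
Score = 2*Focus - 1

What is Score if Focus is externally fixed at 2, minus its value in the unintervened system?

-10

Intervening sets Focus = 2 and removes its equation (Focus = 7 if Study >= -2 else 3).
Score = 2*Focus - 1  [with Focus=2]  = 3
Without intervention: Focus = 7 if Study >= -2 else 3  [with Study=2]  = 7; Score = 2*Focus - 1  [with Focus=7]  = 13.
Change = 3 − 13 = -10.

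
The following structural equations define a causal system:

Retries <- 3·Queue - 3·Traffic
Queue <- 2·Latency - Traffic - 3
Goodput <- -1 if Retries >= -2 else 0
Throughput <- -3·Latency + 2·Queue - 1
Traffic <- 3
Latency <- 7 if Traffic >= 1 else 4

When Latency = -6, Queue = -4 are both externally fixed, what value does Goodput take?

0

Under do(Latency = -6, Queue = -4), each intervened variable's structural equation is replaced by its fixed value.
Retries = 3·Queue - 3·Traffic  [with Queue=-4, Traffic=3]  = -21
Goodput = -1 if Retries >= -2 else 0  [with Retries=-21]  = 0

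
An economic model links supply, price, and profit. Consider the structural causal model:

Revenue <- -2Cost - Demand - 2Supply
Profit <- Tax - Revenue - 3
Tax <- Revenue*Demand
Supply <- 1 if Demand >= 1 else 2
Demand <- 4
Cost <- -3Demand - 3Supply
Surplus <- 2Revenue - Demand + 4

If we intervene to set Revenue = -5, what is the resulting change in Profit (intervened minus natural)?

Under do(Revenue=-5), the mechanism Revenue <- -2Cost - Demand - 2Supply is discarded; Revenue is fixed at -5.
Tax = Revenue*Demand  [with Revenue=-5, Demand=4]  = -20
Profit = Tax - Revenue - 3  [with Tax=-20, Revenue=-5]  = -18
Without intervention: Supply = 1 if Demand >= 1 else 2  [with Demand=4]  = 1; Cost = -3Demand - 3Supply  [with Demand=4, Supply=1]  = -15; Revenue = -2Cost - Demand - 2Supply  [with Cost=-15, Demand=4, Supply=1]  = 24; Tax = Revenue*Demand  [with Revenue=24, Demand=4]  = 96; Profit = Tax - Revenue - 3  [with Tax=96, Revenue=24]  = 69.
Change = -18 − 69 = -87.

-87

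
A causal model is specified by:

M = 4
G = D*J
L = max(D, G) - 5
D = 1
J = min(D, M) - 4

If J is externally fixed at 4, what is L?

do(J=4) replaces the equation J = min(D, M) - 4 with the constant J = 4.
G = D*J  [with D=1, J=4]  = 4
L = max(D, G) - 5  [with D=1, G=4]  = -1

-1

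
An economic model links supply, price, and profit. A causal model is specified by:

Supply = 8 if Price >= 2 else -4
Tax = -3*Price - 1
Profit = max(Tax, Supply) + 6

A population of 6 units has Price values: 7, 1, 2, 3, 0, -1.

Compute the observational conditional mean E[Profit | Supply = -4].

5

Observing Supply=-4 restricts to units where Supply's equation naturally yields -4: Price ∈ {1, 0, -1}. In that subpopulation Profit = 2, 5, 8, mean 5.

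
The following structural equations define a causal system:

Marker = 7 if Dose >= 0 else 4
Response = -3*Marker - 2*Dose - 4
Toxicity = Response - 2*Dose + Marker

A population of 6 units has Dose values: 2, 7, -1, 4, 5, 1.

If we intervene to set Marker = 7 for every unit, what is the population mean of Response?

-31

Every unit gets Marker=7 under the intervention. Response values become -29, -39, -23, -33, -35, -27; E[Response|do(Marker=7)] = -31.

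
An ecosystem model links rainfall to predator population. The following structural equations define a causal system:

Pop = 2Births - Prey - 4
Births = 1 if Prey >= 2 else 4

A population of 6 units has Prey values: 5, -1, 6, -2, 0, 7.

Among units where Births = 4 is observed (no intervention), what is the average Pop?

Observing Births=4 restricts to units where Births's equation naturally yields 4: Prey ∈ {-1, -2, 0}. In that subpopulation Pop = 5, 6, 4, mean 5.

5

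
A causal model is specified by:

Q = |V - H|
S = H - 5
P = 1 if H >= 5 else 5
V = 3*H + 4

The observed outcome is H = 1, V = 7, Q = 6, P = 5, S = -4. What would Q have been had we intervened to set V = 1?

0

The intervention breaks the incoming arrows to V: V = 3*H + 4 no longer applies, and V = 1.
Q = |V - H|  [with V=1, H=1]  = 0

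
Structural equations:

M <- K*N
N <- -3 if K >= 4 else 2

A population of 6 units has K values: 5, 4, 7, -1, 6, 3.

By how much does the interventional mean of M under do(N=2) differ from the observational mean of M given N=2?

The intervention sets N=2 in all 6 units regardless of K. Recomputing M per unit gives 10, 8, 14, -2, 12, 6; average 8.
E[M|N=2] averages over only the 2 units with N=2 (K = -1, 3): M = -2, 6, mean 2.
Difference = 8 − 2 = 6.

6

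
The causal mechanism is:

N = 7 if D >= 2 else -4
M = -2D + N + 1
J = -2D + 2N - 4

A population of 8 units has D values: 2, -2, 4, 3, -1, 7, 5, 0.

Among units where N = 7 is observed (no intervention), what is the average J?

1.6

Conditioning on N=7 selects the 5 unit(s) with D ∈ {2, 4, 3, 7, 5}. Their J values: 6, 2, 4, -4, 0. Mean = 1.6.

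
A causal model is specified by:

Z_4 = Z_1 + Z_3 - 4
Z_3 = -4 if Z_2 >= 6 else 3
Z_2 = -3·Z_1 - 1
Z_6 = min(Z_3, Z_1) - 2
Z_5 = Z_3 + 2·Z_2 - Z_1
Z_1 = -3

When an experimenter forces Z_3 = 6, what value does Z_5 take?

do(Z_3=6) replaces the equation Z_3 = -4 if Z_2 >= 6 else 3 with the constant Z_3 = 6.
Z_2 = -3·Z_1 - 1  [with Z_1=-3]  = 8
Z_5 = Z_3 + 2·Z_2 - Z_1  [with Z_3=6, Z_2=8, Z_1=-3]  = 25

25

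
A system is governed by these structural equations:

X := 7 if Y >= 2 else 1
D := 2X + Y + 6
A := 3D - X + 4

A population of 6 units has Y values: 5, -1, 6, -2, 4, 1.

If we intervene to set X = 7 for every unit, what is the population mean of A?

63.5

Every unit gets X=7 under the intervention. A values become 72, 54, 75, 51, 69, 60; E[A|do(X=7)] = 63.5.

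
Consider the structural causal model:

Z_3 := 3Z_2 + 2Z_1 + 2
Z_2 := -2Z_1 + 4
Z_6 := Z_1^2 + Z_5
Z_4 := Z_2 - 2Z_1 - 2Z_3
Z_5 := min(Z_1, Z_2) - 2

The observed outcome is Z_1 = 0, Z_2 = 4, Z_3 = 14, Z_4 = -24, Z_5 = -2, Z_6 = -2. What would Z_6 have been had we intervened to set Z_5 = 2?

2

The intervention breaks the incoming arrows to Z_5: Z_5 := min(Z_1, Z_2) - 2 no longer applies, and Z_5 = 2.
Z_6 = Z_1^2 + Z_5  [with Z_1=0, Z_5=2]  = 2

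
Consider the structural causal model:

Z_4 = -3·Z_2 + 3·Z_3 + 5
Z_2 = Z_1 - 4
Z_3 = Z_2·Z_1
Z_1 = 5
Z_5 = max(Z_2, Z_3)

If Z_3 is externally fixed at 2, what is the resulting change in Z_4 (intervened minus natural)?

-9

The intervention breaks the incoming arrows to Z_3: Z_3 = Z_2·Z_1 no longer applies, and Z_3 = 2.
Z_2 = Z_1 - 4  [with Z_1=5]  = 1
Z_4 = -3·Z_2 + 3·Z_3 + 5  [with Z_2=1, Z_3=2]  = 8
Without intervention: Z_2 = Z_1 - 4  [with Z_1=5]  = 1; Z_3 = Z_2·Z_1  [with Z_2=1, Z_1=5]  = 5; Z_4 = -3·Z_2 + 3·Z_3 + 5  [with Z_2=1, Z_3=5]  = 17.
Change = 8 − 17 = -9.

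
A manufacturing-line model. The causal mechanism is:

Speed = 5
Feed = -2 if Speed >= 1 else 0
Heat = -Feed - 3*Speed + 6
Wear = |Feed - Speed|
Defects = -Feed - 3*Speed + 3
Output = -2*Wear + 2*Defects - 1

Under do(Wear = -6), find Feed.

The intervention breaks the incoming arrows to Wear: Wear = |Feed - Speed| no longer applies, and Wear = -6.
Since Feed is not a descendant of the intervened variable, it is unaffected.
Feed = -2 if Speed >= 1 else 0  [with Speed=5]  = -2

-2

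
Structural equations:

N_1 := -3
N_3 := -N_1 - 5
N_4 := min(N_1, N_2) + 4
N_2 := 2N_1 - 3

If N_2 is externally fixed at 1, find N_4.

1

Under do(N_2=1), the mechanism N_2 := 2N_1 - 3 is discarded; N_2 is fixed at 1.
N_4 = min(N_1, N_2) + 4  [with N_1=-3, N_2=1]  = 1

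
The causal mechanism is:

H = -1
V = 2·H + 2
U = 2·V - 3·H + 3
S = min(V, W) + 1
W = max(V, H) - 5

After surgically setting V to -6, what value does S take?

-5

Under do(V=-6), the mechanism V = 2·H + 2 is discarded; V is fixed at -6.
W = max(V, H) - 5  [with V=-6, H=-1]  = -6
S = min(V, W) + 1  [with V=-6, W=-6]  = -5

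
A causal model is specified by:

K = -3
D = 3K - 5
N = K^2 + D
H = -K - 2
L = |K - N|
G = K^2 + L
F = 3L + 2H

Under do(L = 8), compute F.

Under do(L=8), the mechanism L = |K - N| is discarded; L is fixed at 8.
H = -K - 2  [with K=-3]  = 1
F = 3L + 2H  [with L=8, H=1]  = 26

26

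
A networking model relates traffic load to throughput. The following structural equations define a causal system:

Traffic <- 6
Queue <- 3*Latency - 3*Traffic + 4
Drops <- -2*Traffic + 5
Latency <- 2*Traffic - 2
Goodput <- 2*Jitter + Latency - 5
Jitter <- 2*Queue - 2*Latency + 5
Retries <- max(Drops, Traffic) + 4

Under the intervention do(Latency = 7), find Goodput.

Under do(Latency=7), the mechanism Latency <- 2*Traffic - 2 is discarded; Latency is fixed at 7.
Queue = 3*Latency - 3*Traffic + 4  [with Latency=7, Traffic=6]  = 7
Jitter = 2*Queue - 2*Latency + 5  [with Queue=7, Latency=7]  = 5
Goodput = 2*Jitter + Latency - 5  [with Jitter=5, Latency=7]  = 12

12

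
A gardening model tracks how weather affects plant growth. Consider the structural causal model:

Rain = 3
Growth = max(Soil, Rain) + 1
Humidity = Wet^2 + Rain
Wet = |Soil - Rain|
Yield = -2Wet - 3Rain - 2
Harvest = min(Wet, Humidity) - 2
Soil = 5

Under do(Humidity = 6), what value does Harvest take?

0

Under do(Humidity=6), the mechanism Humidity = Wet^2 + Rain is discarded; Humidity is fixed at 6.
Wet = |Soil - Rain|  [with Soil=5, Rain=3]  = 2
Harvest = min(Wet, Humidity) - 2  [with Wet=2, Humidity=6]  = 0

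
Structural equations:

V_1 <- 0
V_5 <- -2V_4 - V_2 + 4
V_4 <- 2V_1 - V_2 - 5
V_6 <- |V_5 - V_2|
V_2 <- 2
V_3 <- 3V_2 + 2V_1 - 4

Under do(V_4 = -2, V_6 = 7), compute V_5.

Setting V_4 = -2, V_6 = 7 by intervention discards those variables' equations.
V_5 = -2V_4 - V_2 + 4  [with V_4=-2, V_2=2]  = 6

6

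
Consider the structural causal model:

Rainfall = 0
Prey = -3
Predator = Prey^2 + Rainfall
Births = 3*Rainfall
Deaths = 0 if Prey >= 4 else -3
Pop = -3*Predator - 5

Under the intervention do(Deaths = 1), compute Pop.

-32

The intervention breaks the incoming arrows to Deaths: Deaths = 0 if Prey >= 4 else -3 no longer applies, and Deaths = 1.
Since Pop is not a descendant of the intervened variable, it is unaffected.
Predator = Prey^2 + Rainfall  [with Prey=-3, Rainfall=0]  = 9
Pop = -3*Predator - 5  [with Predator=9]  = -32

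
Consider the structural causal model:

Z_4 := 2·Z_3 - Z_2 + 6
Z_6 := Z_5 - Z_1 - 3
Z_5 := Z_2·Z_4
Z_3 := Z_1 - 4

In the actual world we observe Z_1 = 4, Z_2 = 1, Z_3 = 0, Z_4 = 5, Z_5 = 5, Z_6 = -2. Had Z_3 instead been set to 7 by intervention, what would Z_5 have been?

do(Z_3=7) replaces the equation Z_3 := Z_1 - 4 with the constant Z_3 = 7.
Z_4 = 2·Z_3 - Z_2 + 6  [with Z_3=7, Z_2=1]  = 19
Z_5 = Z_2·Z_4  [with Z_2=1, Z_4=19]  = 19

19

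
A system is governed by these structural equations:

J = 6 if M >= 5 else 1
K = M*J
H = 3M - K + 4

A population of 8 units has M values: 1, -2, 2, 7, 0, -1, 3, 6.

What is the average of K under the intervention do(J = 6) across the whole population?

The intervention sets J=6 in all 8 units regardless of M. Recomputing K per unit gives 6, -12, 12, 42, 0, -6, 18, 36; average 12.

12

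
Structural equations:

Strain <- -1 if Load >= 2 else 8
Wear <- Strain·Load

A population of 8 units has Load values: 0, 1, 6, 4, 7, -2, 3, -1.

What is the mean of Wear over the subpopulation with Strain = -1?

-5

Observing Strain=-1 restricts to units where Strain's equation naturally yields -1: Load ∈ {6, 4, 7, 3}. In that subpopulation Wear = -6, -4, -7, -3, mean -5.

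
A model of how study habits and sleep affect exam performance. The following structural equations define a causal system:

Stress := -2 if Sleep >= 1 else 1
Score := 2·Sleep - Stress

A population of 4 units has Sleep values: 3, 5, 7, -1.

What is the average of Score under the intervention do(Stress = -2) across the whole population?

9

Every unit gets Stress=-2 under the intervention. Score values become 8, 12, 16, 0; E[Score|do(Stress=-2)] = 9.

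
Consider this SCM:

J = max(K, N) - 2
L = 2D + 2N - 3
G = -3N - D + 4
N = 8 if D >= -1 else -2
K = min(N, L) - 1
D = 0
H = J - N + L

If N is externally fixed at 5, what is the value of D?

0

Under do(N=5), the mechanism N = 8 if D >= -1 else -2 is discarded; N is fixed at 5.
D is not downstream of the intervention, so its value is determined by the original equations.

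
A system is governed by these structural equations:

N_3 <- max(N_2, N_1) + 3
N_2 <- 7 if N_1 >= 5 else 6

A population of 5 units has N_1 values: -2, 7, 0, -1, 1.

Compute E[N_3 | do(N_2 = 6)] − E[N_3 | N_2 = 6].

do(N_2=6) breaks N_2's dependence on N_1. With N_2=6 fixed, N_3 across the units is 9, 10, 9, 9, 9, mean 9.2.
E[N_3|N_2=6] averages over only the 4 units with N_2=6 (N_1 = -2, 0, -1, 1): N_3 = 9, 9, 9, 9, mean 9.
Difference = 9.2 − 9 = 0.2.

0.2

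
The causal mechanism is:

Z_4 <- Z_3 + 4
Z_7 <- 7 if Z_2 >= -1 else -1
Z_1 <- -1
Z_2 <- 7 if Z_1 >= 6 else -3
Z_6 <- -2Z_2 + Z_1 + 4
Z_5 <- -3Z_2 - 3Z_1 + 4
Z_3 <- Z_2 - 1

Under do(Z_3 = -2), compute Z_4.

2

The intervention breaks the incoming arrows to Z_3: Z_3 <- Z_2 - 1 no longer applies, and Z_3 = -2.
Z_4 = Z_3 + 4  [with Z_3=-2]  = 2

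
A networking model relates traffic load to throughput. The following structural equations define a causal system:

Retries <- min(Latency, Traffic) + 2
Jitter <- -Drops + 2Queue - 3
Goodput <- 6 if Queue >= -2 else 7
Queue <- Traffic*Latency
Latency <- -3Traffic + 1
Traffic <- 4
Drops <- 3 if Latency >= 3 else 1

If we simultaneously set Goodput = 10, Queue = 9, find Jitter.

14

Setting Goodput = 10, Queue = 9 by intervention discards those variables' equations.
Latency = -3Traffic + 1  [with Traffic=4]  = -11
Drops = 3 if Latency >= 3 else 1  [with Latency=-11]  = 1
Jitter = -Drops + 2Queue - 3  [with Drops=1, Queue=9]  = 14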